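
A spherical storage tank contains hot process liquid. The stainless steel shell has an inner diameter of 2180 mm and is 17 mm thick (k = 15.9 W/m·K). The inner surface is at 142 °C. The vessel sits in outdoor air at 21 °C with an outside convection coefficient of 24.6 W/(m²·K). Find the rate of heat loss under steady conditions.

Q ≈ 44600 W

For a spherical shell R = (1/r₁ − 1/r₂)/(4πk); film R = 1/(h·4πr²). In series:
R_stainless steel shell = (1/1.09 − 1/1.107)/(4π×15.9) = 7.051×10^-5 K/W
R_outer film = 1/(h·4πr_o²) = 1/(24.6×4π×1.107²) = 0.00264 K/W
R_total = 0.00271 K/W
Q = ΔT/R_total = 121/0.00271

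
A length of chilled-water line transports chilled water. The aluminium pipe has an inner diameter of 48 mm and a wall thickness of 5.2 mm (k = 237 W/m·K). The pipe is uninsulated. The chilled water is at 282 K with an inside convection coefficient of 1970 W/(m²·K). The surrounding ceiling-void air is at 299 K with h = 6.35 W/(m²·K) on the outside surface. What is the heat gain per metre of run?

q′ ≈ 19.7 W/m

Radial resistances (cylindrical: R_cond = ln(r_o/r_i)/(2πkL), R_conv = 1/(h·2πrL)):
R_inner film = 1/(h_i·2πr₁L) = 1/(1970×2π×0.024×1) = 0.003366 K/W
R_aluminium pipe wall = ln(29.2/24)/(2π×237×1) = 1.317×10^-4 K/W
R_outer film = 1/(h_o·2πr_oL) = 1/(6.35×2π×0.0292×1) = 0.8583 K/W
R_total = 0.8618 K/W
Q = ΔT/R_total = 17/0.8618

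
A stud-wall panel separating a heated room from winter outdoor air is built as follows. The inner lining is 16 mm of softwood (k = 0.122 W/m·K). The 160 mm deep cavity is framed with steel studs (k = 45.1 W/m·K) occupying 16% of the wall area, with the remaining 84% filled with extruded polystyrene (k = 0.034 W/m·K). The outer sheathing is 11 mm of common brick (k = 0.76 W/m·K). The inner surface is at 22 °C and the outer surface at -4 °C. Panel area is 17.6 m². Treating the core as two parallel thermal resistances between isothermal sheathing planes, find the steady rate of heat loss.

Sheathing layers in series; stud and cavity paths in parallel between them.
R_inner = 0.016/(0.122×17.6) = 0.007452 K/W
R_stud  = 0.16/(45.1×0.16×17.6) = 0.00126 K/W
R_cav   = 0.16/(0.034×0.84×17.6) = 0.3183 K/W
1/R_core = 1/R_stud + 1/R_cav → R_core = 0.001255 K/W
R_outer = 0.011/(0.76×17.6) = 8.224×10^-4 K/W
R_total = 0.009529 K/W
Q = ΔT/R_total = 26/0.009529

Q ≈ 2730 W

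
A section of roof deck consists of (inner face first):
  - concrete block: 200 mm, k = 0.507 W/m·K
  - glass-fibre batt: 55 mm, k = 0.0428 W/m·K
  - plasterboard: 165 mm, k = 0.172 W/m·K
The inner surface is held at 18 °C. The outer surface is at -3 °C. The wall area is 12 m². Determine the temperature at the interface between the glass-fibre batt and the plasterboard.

Treating each layer as a thermal resistance in series:
R_concrete block = L/(kA) = 0.2/(0.507×12) = 0.03287 K/W
R_glass-fibre batt = L/(kA) = 0.055/(0.0428×12) = 0.1071 K/W
R_plasterboard = L/(kA) = 0.165/(0.172×12) = 0.07994 K/W
R_total = 0.2199 K/W;  Q = ΔT/R_total = 21/0.2199 = 95.5 W
T_interface = T_inner − Q·ΣR(inner→interface) = 18 − 95.5×0.14

T ≈ 4.63 °C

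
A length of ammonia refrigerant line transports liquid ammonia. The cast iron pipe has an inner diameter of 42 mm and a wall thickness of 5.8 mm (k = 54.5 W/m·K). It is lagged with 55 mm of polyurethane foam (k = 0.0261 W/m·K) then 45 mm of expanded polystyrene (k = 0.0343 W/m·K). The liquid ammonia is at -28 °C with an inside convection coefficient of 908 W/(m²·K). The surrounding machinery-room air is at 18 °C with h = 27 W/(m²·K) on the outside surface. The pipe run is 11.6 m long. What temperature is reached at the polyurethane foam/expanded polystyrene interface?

T ≈ 7.24 °C

For a radial system each layer contributes R = ln(r_out/r_in)/(2πkL); films add R = 1/(hA).
R_inner film = 1/(h_i·2πr₁L) = 1/(908×2π×0.021×11.6) = 7.195×10^-4 K/W
R_cast iron pipe wall = ln(26.8/21)/(2π×54.5×11.6) = 6.14×10^-5 K/W
R_polyurethane foam = ln(81.8/26.8)/(2π×0.0261×11.6) = 0.5866 K/W
R_expanded polystyrene = ln(126.8/81.8)/(2π×0.0343×11.6) = 0.1753 K/W
R_outer film = 1/(h_o·2πr_oL) = 1/(27×2π×0.1268×11.6) = 0.004008 K/W
R_total = 0.7667 K/W
Q = ΔT/R_total = 46/0.7667
Q = 60 W
T_interface = T_inner + Q·ΣR(inner→interface) = -28 + 60×0.5874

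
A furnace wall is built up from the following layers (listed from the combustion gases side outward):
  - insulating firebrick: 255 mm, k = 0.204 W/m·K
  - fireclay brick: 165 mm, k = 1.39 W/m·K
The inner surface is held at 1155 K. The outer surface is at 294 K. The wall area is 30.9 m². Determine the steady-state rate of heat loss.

Thermal resistances in series:
R_insulating firebrick = L/(kA) = 0.255/(0.204×30.9) = 0.04045 K/W
R_fireclay brick = L/(kA) = 0.165/(1.39×30.9) = 0.003842 K/W
R_total = 0.04429 K/W
Q = ΔT / R_total = 861 / 0.04429

Q ≈ 19400 W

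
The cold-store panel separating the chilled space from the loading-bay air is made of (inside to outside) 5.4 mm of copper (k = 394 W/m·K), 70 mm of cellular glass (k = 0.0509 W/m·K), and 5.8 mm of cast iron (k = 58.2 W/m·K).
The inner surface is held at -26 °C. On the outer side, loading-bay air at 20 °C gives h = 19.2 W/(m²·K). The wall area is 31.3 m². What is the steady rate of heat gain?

Q ≈ 1010 W

Using the resistance-network approach (series):
R_copper = L/(kA) = 0.0054/(394×31.3) = 4.379×10^-7 K/W
R_cellular glass = L/(kA) = 0.07/(0.0509×31.3) = 0.04394 K/W
R_cast iron = L/(kA) = 0.0058/(58.2×31.3) = 3.184×10^-6 K/W
R_outer film = 1/(h_o·A) = 1/(19.2×31.3) = 0.001664 K/W
R_total = 0.04561 K/W
Q = ΔT / R_total = 46 / 0.04561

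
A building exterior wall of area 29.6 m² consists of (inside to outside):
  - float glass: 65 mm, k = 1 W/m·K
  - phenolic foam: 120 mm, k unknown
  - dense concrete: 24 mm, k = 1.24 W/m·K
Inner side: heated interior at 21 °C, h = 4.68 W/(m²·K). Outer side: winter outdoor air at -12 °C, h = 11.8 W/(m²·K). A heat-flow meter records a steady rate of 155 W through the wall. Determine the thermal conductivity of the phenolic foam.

k ≈ 0.0203 W/(m·K)

Model the wall as resistances in series:
R_inner film = 1/(h_i·A) = 1/(4.68×29.6) = 0.007219 K/W
R_float glass = L/(kA) = 0.065/(1×29.6) = 0.002196 K/W
R_dense concrete = L/(kA) = 0.024/(1.24×29.6) = 6.539×10^-4 K/W
R_outer film = 1/(h_o·A) = 1/(11.8×29.6) = 0.002863 K/W
Sum of known resistances R_other = 0.01293 K/W
Total R = ΔT/Q = 33/155 = 0.2129 K/W
R_phenolic foam = R_total − R_other = 0.2 K/W
k = L/(R·A) = 0.12/(0.2×29.6)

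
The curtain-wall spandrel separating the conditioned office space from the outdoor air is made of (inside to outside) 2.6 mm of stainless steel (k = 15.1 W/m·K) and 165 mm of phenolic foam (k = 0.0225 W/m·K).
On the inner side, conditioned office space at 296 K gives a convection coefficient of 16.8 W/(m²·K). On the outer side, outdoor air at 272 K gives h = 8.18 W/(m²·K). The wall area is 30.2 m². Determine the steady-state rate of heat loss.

Q ≈ 96.4 W

Model the wall as resistances in series:
R_inner film = 1/(h_i·A) = 1/(16.8×30.2) = 0.001971 K/W
R_stainless steel = L/(kA) = 0.0026/(15.1×30.2) = 5.702×10^-6 K/W
R_phenolic foam = L/(kA) = 0.165/(0.0225×30.2) = 0.2428 K/W
R_outer film = 1/(h_o·A) = 1/(8.18×30.2) = 0.004048 K/W
R_total = 0.2489 K/W
Q = ΔT / R_total = 24 / 0.2489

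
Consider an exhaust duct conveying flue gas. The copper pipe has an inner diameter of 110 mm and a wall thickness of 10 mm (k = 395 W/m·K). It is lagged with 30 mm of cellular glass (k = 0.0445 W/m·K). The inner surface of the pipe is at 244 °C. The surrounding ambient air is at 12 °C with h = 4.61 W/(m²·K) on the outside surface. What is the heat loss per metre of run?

Cylindrical conduction, so R = ln(r₂/r₁)/(2πkL) per layer, in series:
R_copper pipe wall = ln(65/55)/(2π×395×1) = 6.731×10^-5 K/W
R_cellular glass = ln(95/65)/(2π×0.0445×1) = 1.357 K/W
R_outer film = 1/(h_o·2πr_oL) = 1/(4.61×2π×0.095×1) = 0.3634 K/W
R_total = 1.721 K/W
Q = ΔT/R_total = 232/1.721

q′ ≈ 135 W/m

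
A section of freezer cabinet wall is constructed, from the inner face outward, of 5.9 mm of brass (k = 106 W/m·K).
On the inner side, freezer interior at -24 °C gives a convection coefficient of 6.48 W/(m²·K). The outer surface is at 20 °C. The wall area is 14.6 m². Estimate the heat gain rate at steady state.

Q ≈ 4160 W

Using the resistance-network approach (series):
R_inner film = 1/(h_i·A) = 1/(6.48×14.6) = 0.01057 K/W
R_brass = L/(kA) = 0.0059/(106×14.6) = 3.812×10^-6 K/W
R_total = 0.01057 K/W
Q = ΔT / R_total = 44 / 0.01057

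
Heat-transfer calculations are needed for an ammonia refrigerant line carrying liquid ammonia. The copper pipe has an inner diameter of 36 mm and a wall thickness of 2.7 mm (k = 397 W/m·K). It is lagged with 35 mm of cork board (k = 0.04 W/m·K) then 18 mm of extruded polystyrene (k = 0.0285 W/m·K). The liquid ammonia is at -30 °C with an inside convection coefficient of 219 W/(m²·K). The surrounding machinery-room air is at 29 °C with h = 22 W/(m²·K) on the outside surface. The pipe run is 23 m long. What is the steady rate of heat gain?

Q ≈ 241 W

Treating each annulus and film as a series resistance:
R_inner film = 1/(h_i·2πr₁L) = 1/(219×2π×0.018×23) = 0.001755 K/W
R_copper pipe wall = ln(20.7/18)/(2π×397×23) = 2.436×10^-6 K/W
R_cork board = ln(55.7/20.7)/(2π×0.04×23) = 0.1712 K/W
R_extruded polystyrene = ln(73.7/55.7)/(2π×0.0285×23) = 0.06799 K/W
R_outer film = 1/(h_o·2πr_oL) = 1/(22×2π×0.0737×23) = 0.004268 K/W
R_total = 0.2453 K/W
Q = ΔT/R_total = 59/0.2453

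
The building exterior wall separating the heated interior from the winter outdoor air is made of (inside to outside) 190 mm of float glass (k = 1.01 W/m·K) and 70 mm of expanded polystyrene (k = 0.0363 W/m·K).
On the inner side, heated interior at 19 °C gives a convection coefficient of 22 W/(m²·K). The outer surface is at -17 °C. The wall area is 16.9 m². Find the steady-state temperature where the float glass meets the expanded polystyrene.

T ≈ 15.1 °C

Series thermal resistances:
R_inner film = 1/(h_i·A) = 1/(22×16.9) = 0.00269 K/W
R_float glass = L/(kA) = 0.19/(1.01×16.9) = 0.01113 K/W
R_expanded polystyrene = L/(kA) = 0.07/(0.0363×16.9) = 0.1141 K/W
R_total = 0.1279 K/W;  Q = ΔT/R_total = 36/0.1279 = 281.4 W
T_interface = T_inner − Q·ΣR(inner→interface) = 19 − 281×0.01382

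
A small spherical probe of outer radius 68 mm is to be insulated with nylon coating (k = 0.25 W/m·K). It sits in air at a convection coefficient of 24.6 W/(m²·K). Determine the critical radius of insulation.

r_cr ≈ 20.3 mm

For a sphere r_cr = 2k/h = 2×0.25/24.6
r_cr = 20.3 mm; since the bare radius (68 mm) is above r_cr, any added insulation will reduce heat loss.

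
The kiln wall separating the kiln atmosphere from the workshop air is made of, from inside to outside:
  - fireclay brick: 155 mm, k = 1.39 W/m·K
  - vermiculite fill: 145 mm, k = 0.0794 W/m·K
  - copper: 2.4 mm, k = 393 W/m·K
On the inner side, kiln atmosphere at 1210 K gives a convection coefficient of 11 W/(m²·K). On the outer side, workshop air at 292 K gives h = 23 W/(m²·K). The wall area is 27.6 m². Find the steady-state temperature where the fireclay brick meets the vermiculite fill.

Thermal resistances in series:
R_inner film = 1/(h_i·A) = 1/(11×27.6) = 0.003294 K/W
R_fireclay brick = L/(kA) = 0.155/(1.39×27.6) = 0.00404 K/W
R_vermiculite fill = L/(kA) = 0.145/(0.0794×27.6) = 0.06617 K/W
R_copper = L/(kA) = 0.0024/(393×27.6) = 2.213×10^-7 K/W
R_outer film = 1/(h_o·A) = 1/(23×27.6) = 0.001575 K/W
R_total = 0.07508 K/W;  Q = ΔT/R_total = 918/0.07508 = 12230 W
T_interface = T_inner − Q·ΣR(inner→interface) = 1210 − 12200×0.007334

T ≈ 1120 K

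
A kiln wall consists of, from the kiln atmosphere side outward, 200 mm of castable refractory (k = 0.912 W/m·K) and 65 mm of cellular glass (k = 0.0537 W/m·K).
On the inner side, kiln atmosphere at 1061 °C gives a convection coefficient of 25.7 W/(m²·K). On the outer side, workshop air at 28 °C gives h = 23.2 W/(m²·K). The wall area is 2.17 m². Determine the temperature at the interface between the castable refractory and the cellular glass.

Series thermal resistances:
R_inner film = 1/(h_i·A) = 1/(25.7×2.17) = 0.01793 K/W
R_castable refractory = L/(kA) = 0.2/(0.912×2.17) = 0.1011 K/W
R_cellular glass = L/(kA) = 0.065/(0.0537×2.17) = 0.5578 K/W
R_outer film = 1/(h_o·A) = 1/(23.2×2.17) = 0.01986 K/W
R_total = 0.6967 K/W;  Q = ΔT/R_total = 1033/0.6967 = 1483 W
T_interface = T_inner − Q·ΣR(inner→interface) = 1061 − 1480×0.119

T ≈ 885 °C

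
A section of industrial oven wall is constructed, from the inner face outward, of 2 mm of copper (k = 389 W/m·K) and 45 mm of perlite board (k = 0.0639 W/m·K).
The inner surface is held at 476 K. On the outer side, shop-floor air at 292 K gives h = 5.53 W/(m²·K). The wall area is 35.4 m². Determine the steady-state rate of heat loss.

Model the wall as resistances in series:
R_copper = L/(kA) = 0.002/(389×35.4) = 1.452×10^-7 K/W
R_perlite board = L/(kA) = 0.045/(0.0639×35.4) = 0.01989 K/W
R_outer film = 1/(h_o·A) = 1/(5.53×35.4) = 0.005108 K/W
R_total = 0.025 K/W
Q = ΔT / R_total = 184 / 0.025

Q ≈ 7360 W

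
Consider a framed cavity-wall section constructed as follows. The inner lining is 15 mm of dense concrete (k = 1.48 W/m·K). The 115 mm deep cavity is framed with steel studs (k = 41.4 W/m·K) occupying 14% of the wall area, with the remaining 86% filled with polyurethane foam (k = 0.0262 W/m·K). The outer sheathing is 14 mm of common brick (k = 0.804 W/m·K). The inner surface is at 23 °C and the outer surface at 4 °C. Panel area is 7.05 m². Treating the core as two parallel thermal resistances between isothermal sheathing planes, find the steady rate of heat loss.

Sheathing layers in series; stud and cavity paths in parallel between them.
R_inner = 0.015/(1.48×7.05) = 0.001438 K/W
R_stud  = 0.115/(41.4×0.14×7.05) = 0.002814 K/W
R_cav   = 0.115/(0.0262×0.86×7.05) = 0.724 K/W
1/R_core = 1/R_stud + 1/R_cav → R_core = 0.002803 K/W
R_outer = 0.014/(0.804×7.05) = 0.00247 K/W
R_total = 0.006711 K/W
Q = ΔT/R_total = 19/0.006711

Q ≈ 2830 W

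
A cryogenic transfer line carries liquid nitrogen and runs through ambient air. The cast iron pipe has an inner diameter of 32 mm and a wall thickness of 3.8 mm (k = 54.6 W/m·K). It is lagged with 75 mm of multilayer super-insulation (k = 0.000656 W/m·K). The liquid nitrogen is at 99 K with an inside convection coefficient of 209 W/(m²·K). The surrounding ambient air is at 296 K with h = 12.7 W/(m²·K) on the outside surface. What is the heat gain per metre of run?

Radial resistances (cylindrical: R_cond = ln(r_o/r_i)/(2πkL), R_conv = 1/(h·2πrL)):
R_inner film = 1/(h_i·2πr₁L) = 1/(209×2π×0.016×1) = 0.04759 K/W
R_cast iron pipe wall = ln(19.8/16)/(2π×54.6×1) = 6.212×10^-4 K/W
R_multilayer super-insulation = ln(94.8/19.8)/(2π×0.000656×1) = 380 K/W
R_outer film = 1/(h_o·2πr_oL) = 1/(12.7×2π×0.0948×1) = 0.1322 K/W
R_total = 380.1 K/W
Q = ΔT/R_total = 197/380.1

q′ ≈ 0.518 W/m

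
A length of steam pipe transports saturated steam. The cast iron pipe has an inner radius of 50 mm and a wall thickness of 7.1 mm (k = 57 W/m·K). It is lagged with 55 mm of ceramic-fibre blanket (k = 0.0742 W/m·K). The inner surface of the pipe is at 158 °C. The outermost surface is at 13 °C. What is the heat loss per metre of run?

Per-layer cylindrical resistances, series-summed:
R_cast iron pipe wall = ln(57.1/50)/(2π×57×1) = 3.708×10^-4 K/W
R_ceramic-fibre blanket = ln(112.1/57.1)/(2π×0.0742×1) = 1.447 K/W
R_total = 1.447 K/W
Q = ΔT/R_total = 145/1.447

q′ ≈ 100 W/m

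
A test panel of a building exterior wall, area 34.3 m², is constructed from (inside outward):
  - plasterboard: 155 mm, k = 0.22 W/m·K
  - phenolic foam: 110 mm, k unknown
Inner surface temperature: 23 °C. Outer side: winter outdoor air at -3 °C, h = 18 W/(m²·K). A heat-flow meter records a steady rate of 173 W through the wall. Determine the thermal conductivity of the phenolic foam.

k ≈ 0.025 W/(m·K)

Series thermal resistances:
R_plasterboard = L/(kA) = 0.155/(0.22×34.3) = 0.02054 K/W
R_outer film = 1/(h_o·A) = 1/(18×34.3) = 0.00162 K/W
Sum of known resistances R_other = 0.02216 K/W
Total R = ΔT/Q = 26/173 = 0.1503 K/W
R_phenolic foam = R_total − R_other = 0.1281 K/W
k = L/(R·A) = 0.11/(0.1281×34.3)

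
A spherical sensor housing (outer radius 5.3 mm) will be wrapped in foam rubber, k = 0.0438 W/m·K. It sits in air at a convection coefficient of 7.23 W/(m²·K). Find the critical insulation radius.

For a sphere r_cr = 2k/h = 2×0.0438/7.23
r_cr = 12.1 mm; since the bare radius (5.3 mm) is below r_cr, adding a thin layer of insulation will *increase* heat loss.

r_cr ≈ 12.1 mm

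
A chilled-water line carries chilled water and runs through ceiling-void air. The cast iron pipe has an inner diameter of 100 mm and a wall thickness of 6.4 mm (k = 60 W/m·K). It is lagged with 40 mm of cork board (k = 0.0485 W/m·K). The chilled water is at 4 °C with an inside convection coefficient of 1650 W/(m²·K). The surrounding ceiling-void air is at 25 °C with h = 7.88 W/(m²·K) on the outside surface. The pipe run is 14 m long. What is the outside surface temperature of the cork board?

Cylindrical conduction, so R = ln(r₂/r₁)/(2πkL) per layer, in series:
R_inner film = 1/(h_i·2πr₁L) = 1/(1650×2π×0.05×14) = 1.378×10^-4 K/W
R_cast iron pipe wall = ln(56.4/50)/(2π×60×14) = 2.282×10^-5 K/W
R_cork board = ln(96.4/56.4)/(2π×0.0485×14) = 0.1256 K/W
R_outer film = 1/(h_o·2πr_oL) = 1/(7.88×2π×0.0964×14) = 0.01497 K/W
R_total = 0.1408 K/W
Q = ΔT/R_total = 21/0.1408
Q = 149 W
T_interface = T_inner + Q·ΣR(inner→interface) = 4 + 149×0.1258

T ≈ 22.8 °C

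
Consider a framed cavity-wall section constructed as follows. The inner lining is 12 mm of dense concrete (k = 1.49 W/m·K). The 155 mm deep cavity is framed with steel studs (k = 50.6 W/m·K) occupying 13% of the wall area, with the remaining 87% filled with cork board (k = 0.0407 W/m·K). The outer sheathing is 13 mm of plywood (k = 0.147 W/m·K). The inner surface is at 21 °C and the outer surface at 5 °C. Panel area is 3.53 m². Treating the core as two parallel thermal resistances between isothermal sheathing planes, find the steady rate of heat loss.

Sheathing layers in series; stud and cavity paths in parallel between them.
R_inner = 0.012/(1.49×3.53) = 0.002281 K/W
R_stud  = 0.155/(50.6×0.13×3.53) = 0.006675 K/W
R_cav   = 0.155/(0.0407×0.87×3.53) = 1.24 K/W
1/R_core = 1/R_stud + 1/R_cav → R_core = 0.006639 K/W
R_outer = 0.013/(0.147×3.53) = 0.02505 K/W
R_total = 0.03397 K/W
Q = ΔT/R_total = 16/0.03397

Q ≈ 471 W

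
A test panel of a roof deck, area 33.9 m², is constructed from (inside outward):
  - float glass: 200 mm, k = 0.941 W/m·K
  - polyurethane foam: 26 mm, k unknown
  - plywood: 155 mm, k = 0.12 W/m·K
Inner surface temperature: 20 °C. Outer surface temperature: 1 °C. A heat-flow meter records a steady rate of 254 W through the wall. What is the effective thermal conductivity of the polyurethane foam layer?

k ≈ 0.0252 W/(m·K)

Model the wall as resistances in series:
R_float glass = L/(kA) = 0.2/(0.941×33.9) = 0.00627 K/W
R_plywood = L/(kA) = 0.155/(0.12×33.9) = 0.0381 K/W
Sum of known resistances R_other = 0.04437 K/W
Total R = ΔT/Q = 19/254 = 0.0748 K/W
R_polyurethane foam = R_total − R_other = 0.03043 K/W
k = L/(R·A) = 0.026/(0.03043×33.9)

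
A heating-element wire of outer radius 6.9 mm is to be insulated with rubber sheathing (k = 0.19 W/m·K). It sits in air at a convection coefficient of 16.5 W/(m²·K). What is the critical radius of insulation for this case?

r_cr ≈ 11.5 mm

For a cylinder r_cr = k/h = 0.19/16.5
r_cr = 11.5 mm; since the bare radius (6.9 mm) is below r_cr, adding a thin layer of insulation will *increase* heat loss.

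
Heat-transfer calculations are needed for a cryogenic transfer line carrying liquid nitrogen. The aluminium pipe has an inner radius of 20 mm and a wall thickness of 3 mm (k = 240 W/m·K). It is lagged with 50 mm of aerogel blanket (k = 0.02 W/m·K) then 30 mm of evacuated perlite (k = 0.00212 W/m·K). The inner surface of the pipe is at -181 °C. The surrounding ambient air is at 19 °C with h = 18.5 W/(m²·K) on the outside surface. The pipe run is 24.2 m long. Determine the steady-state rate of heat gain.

Q ≈ 138 W

Per-layer cylindrical resistances, series-summed:
R_aluminium pipe wall = ln(23/20)/(2π×240×24.2) = 3.83×10^-6 K/W
R_aerogel blanket = ln(73/23)/(2π×0.02×24.2) = 0.3798 K/W
R_evacuated perlite = ln(103/73)/(2π×0.00212×24.2) = 1.068 K/W
R_outer film = 1/(h_o·2πr_oL) = 1/(18.5×2π×0.103×24.2) = 0.003451 K/W
R_total = 1.451 K/W
Q = ΔT/R_total = 200/1.451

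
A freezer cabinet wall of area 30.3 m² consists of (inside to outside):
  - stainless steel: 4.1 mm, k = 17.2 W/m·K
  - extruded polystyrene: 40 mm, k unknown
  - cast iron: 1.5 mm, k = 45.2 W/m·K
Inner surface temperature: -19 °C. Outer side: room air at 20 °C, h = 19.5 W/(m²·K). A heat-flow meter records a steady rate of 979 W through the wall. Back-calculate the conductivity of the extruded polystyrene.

Model the wall as resistances in series:
R_stainless steel = L/(kA) = 0.0041/(17.2×30.3) = 7.867×10^-6 K/W
R_cast iron = L/(kA) = 0.0015/(45.2×30.3) = 1.095×10^-6 K/W
R_outer film = 1/(h_o·A) = 1/(19.5×30.3) = 0.001692 K/W
Sum of known resistances R_other = 0.001701 K/W
Total R = ΔT/Q = 39/979 = 0.03984 K/W
R_extruded polystyrene = R_total − R_other = 0.03814 K/W
k = L/(R·A) = 0.04/(0.03814×30.3)

k ≈ 0.0346 W/(m·K)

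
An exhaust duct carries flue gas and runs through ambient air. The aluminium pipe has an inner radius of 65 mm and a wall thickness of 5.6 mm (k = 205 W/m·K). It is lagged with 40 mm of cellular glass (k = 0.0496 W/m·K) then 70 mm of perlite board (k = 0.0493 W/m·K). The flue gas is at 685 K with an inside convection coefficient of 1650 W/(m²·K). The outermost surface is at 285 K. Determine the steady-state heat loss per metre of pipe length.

q′ ≈ 132 W/m

Cylindrical conduction, so R = ln(r₂/r₁)/(2πkL) per layer, in series:
R_inner film = 1/(h_i·2πr₁L) = 1/(1650×2π×0.065×1) = 0.001484 K/W
R_aluminium pipe wall = ln(70.6/65)/(2π×205×1) = 6.416×10^-5 K/W
R_cellular glass = ln(110.6/70.6)/(2π×0.0496×1) = 1.44 K/W
R_perlite board = ln(180.6/110.6)/(2π×0.0493×1) = 1.583 K/W
R_total = 3.025 K/W
Q = ΔT/R_total = 400/3.025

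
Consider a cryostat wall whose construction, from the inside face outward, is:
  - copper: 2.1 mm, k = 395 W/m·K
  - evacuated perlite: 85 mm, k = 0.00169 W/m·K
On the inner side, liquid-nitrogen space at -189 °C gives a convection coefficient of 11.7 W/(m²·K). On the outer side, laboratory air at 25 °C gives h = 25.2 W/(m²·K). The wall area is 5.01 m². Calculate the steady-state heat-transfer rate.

Q ≈ 21.3 W

Treating each layer as a thermal resistance in series:
R_inner film = 1/(h_i·A) = 1/(11.7×5.01) = 0.01706 K/W
R_copper = L/(kA) = 0.0021/(395×5.01) = 1.061×10^-6 K/W
R_evacuated perlite = L/(kA) = 0.085/(0.00169×5.01) = 10.04 K/W
R_outer film = 1/(h_o·A) = 1/(25.2×5.01) = 0.007921 K/W
R_total = 10.06 K/W
Q = ΔT / R_total = 214 / 10.06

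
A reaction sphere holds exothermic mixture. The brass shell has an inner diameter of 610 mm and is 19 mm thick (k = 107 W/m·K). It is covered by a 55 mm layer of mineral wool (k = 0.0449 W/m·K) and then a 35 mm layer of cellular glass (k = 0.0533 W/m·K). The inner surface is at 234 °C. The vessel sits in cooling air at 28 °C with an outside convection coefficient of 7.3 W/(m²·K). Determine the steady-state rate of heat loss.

Q ≈ 173 W

Each spherical layer contributes R = (1/r_i − 1/r_o)/(4πk):
R_brass shell = (1/0.305 − 1/0.324)/(4π×107) = 1.43×10^-4 K/W
R_mineral wool = (1/0.324 − 1/0.379)/(4π×0.0449) = 0.7938 K/W
R_cellular glass = (1/0.379 − 1/0.414)/(4π×0.0533) = 0.333 K/W
R_outer film = 1/(h·4πr_o²) = 1/(7.3×4π×0.414²) = 0.0636 K/W
R_total = 1.191 K/W
Q = ΔT/R_total = 206/1.191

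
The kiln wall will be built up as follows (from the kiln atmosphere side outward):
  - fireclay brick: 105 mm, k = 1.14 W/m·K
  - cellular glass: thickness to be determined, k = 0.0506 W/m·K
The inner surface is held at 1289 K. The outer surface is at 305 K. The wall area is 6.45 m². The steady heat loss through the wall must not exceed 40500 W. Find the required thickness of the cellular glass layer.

L ≈ 3.27 mm

Using the resistance-network approach (series):
R_fireclay brick = L/(kA) = 0.105/(1.14×6.45) = 0.01428 K/W
Sum of the known resistances R_other = 0.01428 K/W
Required total resistance R_tot = ΔT/Q_allow = 984/40500 = 0.0243 K/W
R_cellular glass = R_tot − R_other = 0.01002 K/W
L = R·k·A = 0.01002×0.0506×6.45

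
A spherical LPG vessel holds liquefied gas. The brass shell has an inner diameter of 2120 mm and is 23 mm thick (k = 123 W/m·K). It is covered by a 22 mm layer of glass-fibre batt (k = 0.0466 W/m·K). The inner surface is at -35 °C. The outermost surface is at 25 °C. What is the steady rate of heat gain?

Q ≈ 1910 W

Each spherical layer contributes R = (1/r_i − 1/r_o)/(4πk):
R_brass shell = (1/1.06 − 1/1.083)/(4π×123) = 1.296×10^-5 K/W
R_glass-fibre batt = (1/1.083 − 1/1.105)/(4π×0.0466) = 0.03139 K/W
R_total = 0.03141 K/W
Q = ΔT/R_total = 60/0.03141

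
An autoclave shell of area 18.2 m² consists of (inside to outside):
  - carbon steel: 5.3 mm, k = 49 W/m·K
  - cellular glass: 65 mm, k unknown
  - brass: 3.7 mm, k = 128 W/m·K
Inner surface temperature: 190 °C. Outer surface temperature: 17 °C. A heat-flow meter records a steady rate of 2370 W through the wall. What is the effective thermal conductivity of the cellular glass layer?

k ≈ 0.0489 W/(m·K)

Treating each layer as a thermal resistance in series:
R_carbon steel = L/(kA) = 0.0053/(49×18.2) = 5.943×10^-6 K/W
R_brass = L/(kA) = 0.0037/(128×18.2) = 1.588×10^-6 K/W
Sum of known resistances R_other = 7.531×10^-6 K/W
Total R = ΔT/Q = 173/2370 = 0.073 K/W
R_cellular glass = R_total − R_other = 0.07299 K/W
k = L/(R·A) = 0.065/(0.07299×18.2)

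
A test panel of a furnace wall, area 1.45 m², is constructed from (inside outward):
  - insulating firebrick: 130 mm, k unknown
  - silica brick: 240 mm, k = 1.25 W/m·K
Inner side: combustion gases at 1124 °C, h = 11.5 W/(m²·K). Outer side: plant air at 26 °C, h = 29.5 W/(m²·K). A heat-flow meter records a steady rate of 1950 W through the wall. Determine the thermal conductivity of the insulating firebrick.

k ≈ 0.258 W/(m·K)

Model the wall as resistances in series:
R_inner film = 1/(h_i·A) = 1/(11.5×1.45) = 0.05997 K/W
R_silica brick = L/(kA) = 0.24/(1.25×1.45) = 0.1324 K/W
R_outer film = 1/(h_o·A) = 1/(29.5×1.45) = 0.02338 K/W
Sum of known resistances R_other = 0.2158 K/W
Total R = ΔT/Q = 1098/1950 = 0.5631 K/W
R_insulating firebrick = R_total − R_other = 0.3473 K/W
k = L/(R·A) = 0.13/(0.3473×1.45)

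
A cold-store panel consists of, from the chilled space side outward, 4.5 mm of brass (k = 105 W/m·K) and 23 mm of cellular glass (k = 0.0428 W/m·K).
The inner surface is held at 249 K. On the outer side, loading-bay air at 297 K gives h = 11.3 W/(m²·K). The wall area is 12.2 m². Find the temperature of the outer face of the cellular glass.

Series thermal resistances:
R_brass = L/(kA) = 0.0045/(105×12.2) = 3.513×10^-6 K/W
R_cellular glass = L/(kA) = 0.023/(0.0428×12.2) = 0.04405 K/W
R_outer film = 1/(h_o·A) = 1/(11.3×12.2) = 0.007254 K/W
R_total = 0.05131 K/W;  Q = ΔT/R_total = 48/0.05131 = 935.6 W
T_interface = T_inner + Q·ΣR(inner→interface) = 249 + 936×0.04405

T ≈ 290 K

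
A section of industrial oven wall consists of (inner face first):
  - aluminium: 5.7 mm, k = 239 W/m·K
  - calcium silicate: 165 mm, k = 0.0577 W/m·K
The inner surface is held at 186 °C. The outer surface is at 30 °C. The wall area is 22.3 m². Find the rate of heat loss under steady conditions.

Q ≈ 1220 W

Thermal resistances in series:
R_aluminium = L/(kA) = 0.0057/(239×22.3) = 1.069×10^-6 K/W
R_calcium silicate = L/(kA) = 0.165/(0.0577×22.3) = 0.1282 K/W
R_total = 0.1282 K/W
Q = ΔT / R_total = 156 / 0.1282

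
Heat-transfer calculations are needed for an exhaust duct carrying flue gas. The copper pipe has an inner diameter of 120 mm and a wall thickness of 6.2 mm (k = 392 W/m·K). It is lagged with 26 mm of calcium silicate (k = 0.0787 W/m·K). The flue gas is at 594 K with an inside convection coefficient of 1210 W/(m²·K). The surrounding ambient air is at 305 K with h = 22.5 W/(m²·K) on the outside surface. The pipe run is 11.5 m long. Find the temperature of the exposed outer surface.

T ≈ 335 K

For a radial system each layer contributes R = ln(r_out/r_in)/(2πkL); films add R = 1/(hA).
R_inner film = 1/(h_i·2πr₁L) = 1/(1210×2π×0.06×11.5) = 1.906×10^-4 K/W
R_copper pipe wall = ln(66.2/60)/(2π×392×11.5) = 3.472×10^-6 K/W
R_calcium silicate = ln(92.2/66.2)/(2π×0.0787×11.5) = 0.05826 K/W
R_outer film = 1/(h_o·2πr_oL) = 1/(22.5×2π×0.0922×11.5) = 0.006671 K/W
R_total = 0.06512 K/W
Q = ΔT/R_total = 289/0.06512
Q = 4440 W
T_interface = T_inner − Q·ΣR(inner→interface) = 594 − 4440×0.05845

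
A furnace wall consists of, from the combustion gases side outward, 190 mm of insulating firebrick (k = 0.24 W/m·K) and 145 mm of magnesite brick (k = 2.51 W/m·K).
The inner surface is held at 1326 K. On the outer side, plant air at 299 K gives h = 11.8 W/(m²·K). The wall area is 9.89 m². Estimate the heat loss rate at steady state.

Q ≈ 10900 W

Treating each layer as a thermal resistance in series:
R_insulating firebrick = L/(kA) = 0.19/(0.24×9.89) = 0.08005 K/W
R_magnesite brick = L/(kA) = 0.145/(2.51×9.89) = 0.005841 K/W
R_outer film = 1/(h_o·A) = 1/(11.8×9.89) = 0.008569 K/W
R_total = 0.09446 K/W
Q = ΔT / R_total = 1027 / 0.09446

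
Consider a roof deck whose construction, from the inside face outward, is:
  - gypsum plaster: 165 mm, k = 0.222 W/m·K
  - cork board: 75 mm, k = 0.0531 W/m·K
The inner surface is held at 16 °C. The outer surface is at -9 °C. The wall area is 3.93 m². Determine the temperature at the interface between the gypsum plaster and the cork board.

Treating each layer as a thermal resistance in series:
R_gypsum plaster = L/(kA) = 0.165/(0.222×3.93) = 0.1891 K/W
R_cork board = L/(kA) = 0.075/(0.0531×3.93) = 0.3594 K/W
R_total = 0.5485 K/W;  Q = ΔT/R_total = 25/0.5485 = 45.58 W
T_interface = T_inner − Q·ΣR(inner→interface) = 16 − 45.6×0.1891

T ≈ 7.38 °C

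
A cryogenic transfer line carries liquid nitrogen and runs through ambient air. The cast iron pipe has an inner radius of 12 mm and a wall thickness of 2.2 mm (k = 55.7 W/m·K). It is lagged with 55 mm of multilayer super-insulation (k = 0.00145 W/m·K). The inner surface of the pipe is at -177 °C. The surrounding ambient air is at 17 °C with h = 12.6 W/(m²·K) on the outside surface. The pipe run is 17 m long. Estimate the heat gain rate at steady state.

Radial resistances (cylindrical: R_cond = ln(r_o/r_i)/(2πkL), R_conv = 1/(h·2πrL)):
R_cast iron pipe wall = ln(14.2/12)/(2π×55.7×17) = 2.829×10^-5 K/W
R_multilayer super-insulation = ln(69.2/14.2)/(2π×0.00145×17) = 10.23 K/W
R_outer film = 1/(h_o·2πr_oL) = 1/(12.6×2π×0.0692×17) = 0.01074 K/W
R_total = 10.24 K/W
Q = ΔT/R_total = 194/10.24

Q ≈ 19 W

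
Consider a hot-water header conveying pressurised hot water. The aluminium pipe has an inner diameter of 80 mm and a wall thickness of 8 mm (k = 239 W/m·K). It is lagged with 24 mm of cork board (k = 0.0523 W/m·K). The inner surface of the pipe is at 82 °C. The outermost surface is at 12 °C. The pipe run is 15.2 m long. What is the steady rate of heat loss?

Cylindrical conduction, so R = ln(r₂/r₁)/(2πkL) per layer, in series:
R_aluminium pipe wall = ln(48/40)/(2π×239×15.2) = 7.988×10^-6 K/W
R_cork board = ln(72/48)/(2π×0.0523×15.2) = 0.08118 K/W
R_total = 0.08118 K/W
Q = ΔT/R_total = 70/0.08118

Q ≈ 862 W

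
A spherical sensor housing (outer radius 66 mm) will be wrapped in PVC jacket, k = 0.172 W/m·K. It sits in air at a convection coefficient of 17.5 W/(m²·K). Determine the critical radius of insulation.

r_cr ≈ 19.7 mm

For a sphere r_cr = 2k/h = 2×0.172/17.5
r_cr = 19.7 mm; since the bare radius (66 mm) is above r_cr, any added insulation will reduce heat loss.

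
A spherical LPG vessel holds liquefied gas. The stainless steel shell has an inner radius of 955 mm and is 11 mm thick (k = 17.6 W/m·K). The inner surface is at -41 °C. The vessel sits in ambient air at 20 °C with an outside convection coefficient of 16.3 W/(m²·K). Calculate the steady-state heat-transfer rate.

Radial (spherical) resistances in series:
R_stainless steel shell = (1/0.955 − 1/0.966)/(4π×17.6) = 5.391×10^-5 K/W
R_outer film = 1/(h·4πr_o²) = 1/(16.3×4π×0.966²) = 0.005232 K/W
R_total = 0.005286 K/W
Q = ΔT/R_total = 61/0.005286

Q ≈ 11500 W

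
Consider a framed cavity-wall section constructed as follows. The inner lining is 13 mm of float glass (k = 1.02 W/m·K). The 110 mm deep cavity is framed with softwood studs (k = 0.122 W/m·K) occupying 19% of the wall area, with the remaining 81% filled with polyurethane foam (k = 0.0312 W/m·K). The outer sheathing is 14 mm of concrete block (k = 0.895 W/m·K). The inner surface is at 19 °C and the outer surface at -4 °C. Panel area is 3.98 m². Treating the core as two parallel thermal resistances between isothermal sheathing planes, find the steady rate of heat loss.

Q ≈ 39.8 W

Sheathing layers in series; stud and cavity paths in parallel between them.
R_inner = 0.013/(1.02×3.98) = 0.003202 K/W
R_stud  = 0.11/(0.122×0.19×3.98) = 1.192 K/W
R_cav   = 0.11/(0.0312×0.81×3.98) = 1.094 K/W
1/R_core = 1/R_stud + 1/R_cav → R_core = 0.5704 K/W
R_outer = 0.014/(0.895×3.98) = 0.00393 K/W
R_total = 0.5776 K/W
Q = ΔT/R_total = 23/0.5776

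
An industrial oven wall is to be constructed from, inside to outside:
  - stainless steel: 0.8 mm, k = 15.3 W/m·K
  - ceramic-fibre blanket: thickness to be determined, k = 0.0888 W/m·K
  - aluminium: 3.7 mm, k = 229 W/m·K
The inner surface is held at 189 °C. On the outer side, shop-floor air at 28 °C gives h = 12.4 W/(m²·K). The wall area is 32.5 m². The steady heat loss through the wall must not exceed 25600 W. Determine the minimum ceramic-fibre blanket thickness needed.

Thermal resistances in series:
R_stainless steel = L/(kA) = 0.0008/(15.3×32.5) = 1.609×10^-6 K/W
R_aluminium = L/(kA) = 0.0037/(229×32.5) = 4.971×10^-7 K/W
R_outer film = 1/(h_o·A) = 1/(12.4×32.5) = 0.002481 K/W
Sum of the known resistances R_other = 0.002483 K/W
Required total resistance R_tot = ΔT/Q_allow = 161/25600 = 0.006289 K/W
R_ceramic-fibre blanket = R_tot − R_other = 0.003806 K/W
L = R·k·A = 0.003806×0.0888×32.5

L ≈ 11 mm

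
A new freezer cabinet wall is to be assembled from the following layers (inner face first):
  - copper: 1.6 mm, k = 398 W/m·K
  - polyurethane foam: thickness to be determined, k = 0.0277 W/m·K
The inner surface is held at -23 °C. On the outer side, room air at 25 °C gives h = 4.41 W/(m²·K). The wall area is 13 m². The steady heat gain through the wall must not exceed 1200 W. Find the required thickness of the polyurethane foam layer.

L ≈ 8.12 mm

Treating each layer as a thermal resistance in series:
R_copper = L/(kA) = 0.0016/(398×13) = 3.092×10^-7 K/W
R_outer film = 1/(h_o·A) = 1/(4.41×13) = 0.01744 K/W
Sum of the known resistances R_other = 0.01744 K/W
Required total resistance R_tot = ΔT/Q_allow = 48/1200 = 0.04 K/W
R_polyurethane foam = R_tot − R_other = 0.02256 K/W
L = R·k·A = 0.02256×0.0277×13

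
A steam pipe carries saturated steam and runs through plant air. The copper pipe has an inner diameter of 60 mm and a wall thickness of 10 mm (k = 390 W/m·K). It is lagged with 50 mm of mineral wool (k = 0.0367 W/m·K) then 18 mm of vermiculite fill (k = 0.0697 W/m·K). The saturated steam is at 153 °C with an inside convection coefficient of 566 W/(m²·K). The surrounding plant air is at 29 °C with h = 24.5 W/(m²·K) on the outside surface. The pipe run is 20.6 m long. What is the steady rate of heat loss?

Per-layer cylindrical resistances, series-summed:
R_inner film = 1/(h_i·2πr₁L) = 1/(566×2π×0.03×20.6) = 4.55×10^-4 K/W
R_copper pipe wall = ln(40/30)/(2π×390×20.6) = 5.699×10^-6 K/W
R_mineral wool = ln(90/40)/(2π×0.0367×20.6) = 0.1707 K/W
R_vermiculite fill = ln(108/90)/(2π×0.0697×20.6) = 0.02021 K/W
R_outer film = 1/(h_o·2πr_oL) = 1/(24.5×2π×0.108×20.6) = 0.00292 K/W
R_total = 0.1943 K/W
Q = ΔT/R_total = 124/0.1943

Q ≈ 638 W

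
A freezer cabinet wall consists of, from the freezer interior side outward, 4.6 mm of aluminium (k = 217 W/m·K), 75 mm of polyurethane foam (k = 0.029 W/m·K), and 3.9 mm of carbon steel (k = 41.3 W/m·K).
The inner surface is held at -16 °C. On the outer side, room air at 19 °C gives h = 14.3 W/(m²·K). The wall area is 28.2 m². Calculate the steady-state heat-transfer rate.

Series thermal resistances:
R_aluminium = L/(kA) = 0.0046/(217×28.2) = 7.517×10^-7 K/W
R_polyurethane foam = L/(kA) = 0.075/(0.029×28.2) = 0.09171 K/W
R_carbon steel = L/(kA) = 0.0039/(41.3×28.2) = 3.349×10^-6 K/W
R_outer film = 1/(h_o·A) = 1/(14.3×28.2) = 0.00248 K/W
R_total = 0.09419 K/W
Q = ΔT / R_total = 35 / 0.09419

Q ≈ 372 W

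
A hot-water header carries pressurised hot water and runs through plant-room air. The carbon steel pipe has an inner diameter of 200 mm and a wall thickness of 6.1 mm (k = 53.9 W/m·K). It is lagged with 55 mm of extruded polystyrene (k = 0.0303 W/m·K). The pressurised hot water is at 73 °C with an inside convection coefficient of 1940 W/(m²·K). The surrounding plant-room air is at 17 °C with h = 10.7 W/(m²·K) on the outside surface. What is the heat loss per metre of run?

q′ ≈ 24.5 W/m

Per-layer cylindrical resistances, series-summed:
R_inner film = 1/(h_i·2πr₁L) = 1/(1940×2π×0.1×1) = 8.204×10^-4 K/W
R_carbon steel pipe wall = ln(106.1/100)/(2π×53.9×1) = 1.748×10^-4 K/W
R_extruded polystyrene = ln(161.1/106.1)/(2π×0.0303×1) = 2.194 K/W
R_outer film = 1/(h_o·2πr_oL) = 1/(10.7×2π×0.1611×1) = 0.09233 K/W
R_total = 2.287 K/W
Q = ΔT/R_total = 56/2.287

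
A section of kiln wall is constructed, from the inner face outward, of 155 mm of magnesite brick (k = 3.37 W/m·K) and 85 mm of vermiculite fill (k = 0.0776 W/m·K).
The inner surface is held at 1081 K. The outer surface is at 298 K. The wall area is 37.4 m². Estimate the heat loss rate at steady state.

Treating each layer as a thermal resistance in series:
R_magnesite brick = L/(kA) = 0.155/(3.37×37.4) = 0.00123 K/W
R_vermiculite fill = L/(kA) = 0.085/(0.0776×37.4) = 0.02929 K/W
R_total = 0.03052 K/W
Q = ΔT / R_total = 783 / 0.03052

Q ≈ 25700 W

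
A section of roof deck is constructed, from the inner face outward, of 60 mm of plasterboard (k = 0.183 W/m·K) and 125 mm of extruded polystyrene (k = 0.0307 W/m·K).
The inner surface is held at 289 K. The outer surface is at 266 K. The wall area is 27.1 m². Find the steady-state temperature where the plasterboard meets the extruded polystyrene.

T ≈ 287 K

Thermal resistances in series:
R_plasterboard = L/(kA) = 0.06/(0.183×27.1) = 0.0121 K/W
R_extruded polystyrene = L/(kA) = 0.125/(0.0307×27.1) = 0.1502 K/W
R_total = 0.1623 K/W;  Q = ΔT/R_total = 23/0.1623 = 141.7 W
T_interface = T_inner − Q·ΣR(inner→interface) = 289 − 142×0.0121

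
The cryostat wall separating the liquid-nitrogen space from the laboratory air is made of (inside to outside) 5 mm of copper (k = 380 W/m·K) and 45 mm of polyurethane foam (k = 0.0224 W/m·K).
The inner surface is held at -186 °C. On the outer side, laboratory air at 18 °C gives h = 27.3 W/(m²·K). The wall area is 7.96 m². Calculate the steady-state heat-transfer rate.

Treating each layer as a thermal resistance in series:
R_copper = L/(kA) = 0.005/(380×7.96) = 1.653×10^-6 K/W
R_polyurethane foam = L/(kA) = 0.045/(0.0224×7.96) = 0.2524 K/W
R_outer film = 1/(h_o·A) = 1/(27.3×7.96) = 0.004602 K/W
R_total = 0.257 K/W
Q = ΔT / R_total = 204 / 0.257

Q ≈ 794 W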